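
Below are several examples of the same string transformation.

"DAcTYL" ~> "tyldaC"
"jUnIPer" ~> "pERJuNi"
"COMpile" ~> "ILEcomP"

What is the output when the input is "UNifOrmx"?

Each output is the input with this applied: move the last 3 characters to the front (rotate right by 3), then flip the case of every letter.
Applying both steps to "UNifOrmx": "rmxUNifO", then "RMXunIFo".
(Check on "COMpile": → "ileCOMp" → "ILEcomP" ✓)

RMXunIFo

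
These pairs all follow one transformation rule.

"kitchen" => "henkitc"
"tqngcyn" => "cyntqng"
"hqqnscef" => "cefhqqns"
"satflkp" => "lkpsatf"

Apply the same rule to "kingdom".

The transformation: move the last 3 characters to the front (rotate right by 3).
For "kingdom" the result is "domking".

domking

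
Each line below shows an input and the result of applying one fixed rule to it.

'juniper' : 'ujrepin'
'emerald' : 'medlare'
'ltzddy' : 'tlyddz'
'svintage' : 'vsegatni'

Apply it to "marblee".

Rule — move the first 2 characters to the end (rotate left by 2), then reverse the string.
"marblee" → "rbleema" → "ameelbr".

ameelbr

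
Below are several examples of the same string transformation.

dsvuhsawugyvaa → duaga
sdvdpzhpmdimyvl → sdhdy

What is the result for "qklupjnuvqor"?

What's happening: keep one character in every 3, starting at position 1 (positions 1st, 4th, 7th, ...).
So "qklupjnuvqor" becomes "qunq".

qunq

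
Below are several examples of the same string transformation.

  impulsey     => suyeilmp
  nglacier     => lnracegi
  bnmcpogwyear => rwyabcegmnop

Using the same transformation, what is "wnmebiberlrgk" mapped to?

The rule is to sort the characters into alphabetical order, then move the last 3 characters to the front (rotate right by 3).
On "wnmebiberlrgk" that produces "rrwbbeegiklmn".
(Check on "bnmcpogwyear": → "abcegmnoprwy" → "rwyabcegmnop" ✓)

rrwbbeegiklmn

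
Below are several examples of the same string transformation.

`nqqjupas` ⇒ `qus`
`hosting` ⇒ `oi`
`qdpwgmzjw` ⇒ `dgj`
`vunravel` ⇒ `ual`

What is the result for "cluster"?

lt

Looking at the pairs, the operation is to keep one character in every 3, starting at position 2 (positions 2nd, 5th, 8th, ...).
So "cluster" becomes "lt".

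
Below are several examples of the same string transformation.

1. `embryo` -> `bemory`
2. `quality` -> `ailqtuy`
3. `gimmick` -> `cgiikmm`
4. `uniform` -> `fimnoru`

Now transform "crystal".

aclrsty

The pattern: sort the characters into alphabetical order.
So "crystal" becomes "aclrsty".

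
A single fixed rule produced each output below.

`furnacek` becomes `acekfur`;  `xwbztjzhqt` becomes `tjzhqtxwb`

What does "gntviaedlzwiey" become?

iaedlzwieygnt

Rule — move the first 3 characters to the end (rotate left by 3), then delete the first character.
Starting from "gntviaedlzwiey": after the first operation, "viaedlzwieygnt"; after the second, "iaedlzwieygnt".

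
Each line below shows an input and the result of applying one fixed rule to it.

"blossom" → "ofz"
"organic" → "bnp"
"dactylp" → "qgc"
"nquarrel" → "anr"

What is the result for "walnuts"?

jaf

The transformation: keep one character in every 3, starting at position 1 (positions 1st, 4th, 7th, ...), then shift every letter 13 places forward in the alphabet (wrapping around) — i.e. ROT13.
On "walnuts": the first step gives "wns", and the second then gives "jaf".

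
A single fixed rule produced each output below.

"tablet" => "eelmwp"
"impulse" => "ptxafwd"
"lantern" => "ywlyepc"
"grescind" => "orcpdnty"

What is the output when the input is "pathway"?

Looking at the pairs, the operation is to shift every letter 11 places forward in the alphabet (wrapping around), then move the last character to the front.
On "pathway" that produces "jaleshl".

jaleshl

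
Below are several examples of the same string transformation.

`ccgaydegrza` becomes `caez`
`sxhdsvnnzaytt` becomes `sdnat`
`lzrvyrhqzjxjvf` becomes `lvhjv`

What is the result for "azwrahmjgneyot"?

armno

What's happening: keep one character in every 3, starting at position 1 (positions 1st, 4th, 7th, ...).
Applying that to "azwrahmjgneyot" gives "armno".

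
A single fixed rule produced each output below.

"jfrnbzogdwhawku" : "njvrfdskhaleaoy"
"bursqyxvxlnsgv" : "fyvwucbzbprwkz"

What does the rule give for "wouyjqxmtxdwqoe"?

asycnubqxbhausi

The transformation: shift every letter 4 places forward in the alphabet (wrapping around).
"wouyjqxmtxdwqoe" → "asycnubqxbhausi".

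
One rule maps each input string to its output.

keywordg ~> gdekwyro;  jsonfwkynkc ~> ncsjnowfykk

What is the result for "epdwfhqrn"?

qnpewdhfr

In each case the input is transformed by: swap each adjacent pair of characters (1↔2, 3↔4, ...), then move the last 2 characters to the front (rotate right by 2).
Starting from "epdwfhqrn": after the first operation, "pewdhfrqn"; after the second, "qnpewdhfr".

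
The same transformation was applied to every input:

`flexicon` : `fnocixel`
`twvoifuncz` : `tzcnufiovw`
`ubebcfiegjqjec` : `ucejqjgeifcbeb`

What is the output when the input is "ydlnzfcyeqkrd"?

Rule — reverse the string, then move the last character to the front.
On "ydlnzfcyeqkrd": the first step gives "drkqeycfznldy", and the second then gives "ydrkqeycfznld".
(Check on "twvoifuncz": → "zcnufiovwt" → "tzcnufiovw" ✓)

ydrkqeycfznld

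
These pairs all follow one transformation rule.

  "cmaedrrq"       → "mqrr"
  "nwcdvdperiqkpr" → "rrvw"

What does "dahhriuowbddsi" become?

Looking at the pairs, the operation is to sort the characters into alphabetical order, then keep only the last 4 characters.
Applying both steps to "dahhriuowbddsi": "abdddhhiiorsuw", then "rsuw".

rsuw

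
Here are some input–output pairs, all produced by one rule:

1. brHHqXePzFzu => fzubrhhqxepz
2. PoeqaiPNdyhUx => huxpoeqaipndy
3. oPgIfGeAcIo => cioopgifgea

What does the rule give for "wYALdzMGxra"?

Each output is the input with this applied: move the last 3 characters to the front (rotate right by 3), then convert every letter to lowercase.
Applying that to "wYALdzMGxra" gives "xrawyaldzmg".

xrawyaldzmg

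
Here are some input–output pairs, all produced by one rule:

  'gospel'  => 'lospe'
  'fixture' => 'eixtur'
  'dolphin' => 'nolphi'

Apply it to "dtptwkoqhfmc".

Looking at the pairs, the operation is to delete the first character, then move the last character to the front.
"dtptwkoqhfmc" → "tptwkoqhfmc" → "ctptwkoqhfm".

ctptwkoqhfm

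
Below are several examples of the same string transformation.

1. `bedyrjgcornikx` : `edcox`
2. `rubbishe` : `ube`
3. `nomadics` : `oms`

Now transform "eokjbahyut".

Looking at the pairs, the operation is to swap each adjacent pair of characters (1↔2, 3↔4, ...), then keep one character in every 3, starting at position 1 (positions 1st, 4th, 7th, ...).
"eokjbahyut" → "oejkabyhtu" → "okyu".

okyu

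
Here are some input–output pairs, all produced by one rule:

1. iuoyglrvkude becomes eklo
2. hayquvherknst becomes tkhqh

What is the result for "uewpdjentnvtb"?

bnepu

The transformation: reverse the string, then keep one character in every 3, starting at position 1 (positions 1st, 4th, 7th, ...).
For "uewpdjentnvtb", step one produces "btvntnejdpweu"; step two turns that into "bnepu".
(Check on "iuoyglrvkude": → "edukvrlgyoui" → "eklo" ✓)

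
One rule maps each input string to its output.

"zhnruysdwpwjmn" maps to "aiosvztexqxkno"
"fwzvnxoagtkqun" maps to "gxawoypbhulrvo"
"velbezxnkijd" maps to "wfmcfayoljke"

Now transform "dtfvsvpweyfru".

eugwtwqxfzgsv

Each output is the input with this applied: shift every letter 1 place forward in the alphabet (wrapping around).
Applying that to "dtfvsvpweyfru" gives "eugwtwqxfzgsv".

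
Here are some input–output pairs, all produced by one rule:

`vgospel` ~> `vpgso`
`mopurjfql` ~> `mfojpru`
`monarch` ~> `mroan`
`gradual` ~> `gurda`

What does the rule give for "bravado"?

barva

Each output is the input with this applied: delete the last 2 characters, then take characters alternately from the front and the back (1st, last, 2nd, 2nd-last, ...).
For "bravado" the result is "barva".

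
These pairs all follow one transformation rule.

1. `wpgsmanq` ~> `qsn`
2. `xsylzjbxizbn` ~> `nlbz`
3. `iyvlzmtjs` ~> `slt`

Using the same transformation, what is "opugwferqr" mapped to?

The rule is to swap the first and last characters, then keep one character in every 3, starting at position 1 (positions 1st, 4th, 7th, ...).
Starting from "opugwferqr": after the first operation, "rpugwferqo"; after the second, "rgeo".

rgeo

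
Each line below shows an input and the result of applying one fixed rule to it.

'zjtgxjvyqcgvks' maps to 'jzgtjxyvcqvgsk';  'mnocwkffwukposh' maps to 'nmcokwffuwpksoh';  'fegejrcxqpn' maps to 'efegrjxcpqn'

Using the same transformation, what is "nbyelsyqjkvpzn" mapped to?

bneyslqykjpvnz

In each case the input is transformed by: swap each adjacent pair of characters (1↔2, 3↔4, ...).
Applying that to "nbyelsyqjkvpzn" gives "bneyslqykjpvnz".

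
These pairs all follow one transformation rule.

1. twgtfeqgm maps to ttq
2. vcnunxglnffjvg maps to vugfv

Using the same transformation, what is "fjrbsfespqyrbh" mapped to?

fbeqb

Each output is the input with this applied: keep one character in every 3, starting at position 1 (positions 1st, 4th, 7th, ...).
Doing the same to "fjrbsfespqyrbh": "fbeqb".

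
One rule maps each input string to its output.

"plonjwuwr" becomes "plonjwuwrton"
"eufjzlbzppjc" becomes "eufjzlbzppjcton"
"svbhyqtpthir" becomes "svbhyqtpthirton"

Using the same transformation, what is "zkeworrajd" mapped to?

zkeworrajdton

Each output is the input with this applied: append "ton".
Applying that to "zkeworrajd" gives "zkeworrajdton".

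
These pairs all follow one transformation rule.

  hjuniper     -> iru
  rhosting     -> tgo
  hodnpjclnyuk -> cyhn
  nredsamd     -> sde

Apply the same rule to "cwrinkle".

Each output is the input with this applied: swap the front and back halves of the string, then keep one character in every 3, starting at position 1 (positions 1st, 4th, 7th, ...).
On "cwrinkle" that produces "ner".

ner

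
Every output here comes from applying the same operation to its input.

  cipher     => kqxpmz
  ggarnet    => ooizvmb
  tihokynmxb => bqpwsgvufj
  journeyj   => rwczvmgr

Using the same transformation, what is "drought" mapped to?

lzwcopb

The rule is to shift every letter 8 places forward in the alphabet (wrapping around).
Applying that to "drought" gives "lzwcopb".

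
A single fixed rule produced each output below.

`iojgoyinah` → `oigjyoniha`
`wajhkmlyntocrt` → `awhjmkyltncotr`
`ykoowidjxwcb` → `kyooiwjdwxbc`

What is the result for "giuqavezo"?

In each case the input is transformed by: swap each adjacent pair of characters (1↔2, 3↔4, ...).
For "giuqavezo" the result is "igquvazeo".

igquvazeo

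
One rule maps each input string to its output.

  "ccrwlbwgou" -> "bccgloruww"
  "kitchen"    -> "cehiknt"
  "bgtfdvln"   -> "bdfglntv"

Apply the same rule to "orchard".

The transformation: sort the characters into alphabetical order.
So "orchard" becomes "acdhorr".

acdhorr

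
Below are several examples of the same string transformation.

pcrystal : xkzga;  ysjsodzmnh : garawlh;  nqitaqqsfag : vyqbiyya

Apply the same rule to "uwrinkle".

cezqv

The pattern: delete the last 3 characters, then shift every letter 8 places forward in the alphabet (wrapping around).
Starting from "uwrinkle": after the first operation, "uwrin"; after the second, "cezqv".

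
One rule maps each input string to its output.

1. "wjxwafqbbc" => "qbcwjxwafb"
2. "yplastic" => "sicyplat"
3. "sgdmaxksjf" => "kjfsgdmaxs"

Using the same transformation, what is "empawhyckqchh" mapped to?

qhhempawhyckc

Looking at the pairs, the operation is to move the last 3 characters to the front (rotate right by 3), then swap the first and last characters.
"empawhyckqchh" → "qhhempawhyckc".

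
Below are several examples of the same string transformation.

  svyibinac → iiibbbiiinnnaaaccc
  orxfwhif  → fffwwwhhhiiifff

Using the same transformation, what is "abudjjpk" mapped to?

What's happening: delete the first 3 characters, then repeat every character 3 times.
For "abudjjpk", step one produces "djjpk"; step two turns that into "dddjjjjjjpppkkk".

dddjjjjjjpppkkk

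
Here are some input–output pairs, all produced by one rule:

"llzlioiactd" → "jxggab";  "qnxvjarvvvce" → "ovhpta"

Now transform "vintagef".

The rule is to shift every letter 2 places backward in the alphabet (wrapping around), then keep every other character starting from the first (positions 1st, 3rd, 5th, ...).
Working it through for "vintagef": intermediate "tglryecd", final "tlyc".

tlyc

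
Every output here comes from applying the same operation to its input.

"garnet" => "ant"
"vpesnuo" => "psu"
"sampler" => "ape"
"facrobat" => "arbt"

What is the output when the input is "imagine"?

Each output is the input with this applied: keep every other character starting from the second (positions 2nd, 4th, 6th, ...).
"imagine" → "mgn".

mgn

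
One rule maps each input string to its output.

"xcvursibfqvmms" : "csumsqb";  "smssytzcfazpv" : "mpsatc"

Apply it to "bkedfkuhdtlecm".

kmdekth

Looking at the pairs, the operation is to keep every other character starting from the second (positions 2nd, 4th, 6th, ...), then take characters alternately from the front and the back (1st, last, 2nd, 2nd-last, ...).
Applying both steps to "bkedfkuhdtlecm": "kdkhtem", then "kmdekth".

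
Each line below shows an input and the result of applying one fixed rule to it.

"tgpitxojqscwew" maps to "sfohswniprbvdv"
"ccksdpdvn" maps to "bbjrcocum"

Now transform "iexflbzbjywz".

hdwekayaixvy

The rule is to shift every letter 1 place backward in the alphabet (wrapping around).
Doing the same to "iexflbzbjywz": "hdwekayaixvy".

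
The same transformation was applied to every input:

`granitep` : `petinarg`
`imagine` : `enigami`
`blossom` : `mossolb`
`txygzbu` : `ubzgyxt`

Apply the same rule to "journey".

The rule is to reverse the string.
So "journey" becomes "yenruoj".

yenruoj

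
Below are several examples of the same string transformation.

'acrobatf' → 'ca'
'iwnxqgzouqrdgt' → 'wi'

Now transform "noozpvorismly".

Each output is the input with this applied: reverse the string, then keep only the last 2 characters.
So "noozpvorismly" becomes "on".

on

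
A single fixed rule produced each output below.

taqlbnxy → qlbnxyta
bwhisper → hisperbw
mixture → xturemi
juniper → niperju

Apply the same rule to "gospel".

Looking at the pairs, the operation is to move the first 2 characters to the end (rotate left by 2).
Doing the same to "gospel": "spelgo".

spelgo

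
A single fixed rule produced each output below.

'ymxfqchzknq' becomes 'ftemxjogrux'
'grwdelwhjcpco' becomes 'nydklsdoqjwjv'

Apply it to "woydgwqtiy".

dvfkndxapf

The transformation: shift every letter 7 places forward in the alphabet (wrapping around).
For "woydgwqtiy" the result is "dvfkndxapf".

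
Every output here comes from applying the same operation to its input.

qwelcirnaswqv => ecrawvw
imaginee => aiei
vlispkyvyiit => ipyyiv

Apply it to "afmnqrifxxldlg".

mqixlla

Rule — move the first 2 characters to the end (rotate left by 2), then keep every other character starting from the first (positions 1st, 3rd, 5th, ...).
On "afmnqrifxxldlg": the first step gives "mnqrifxxldlgaf", and the second then gives "mqixlla".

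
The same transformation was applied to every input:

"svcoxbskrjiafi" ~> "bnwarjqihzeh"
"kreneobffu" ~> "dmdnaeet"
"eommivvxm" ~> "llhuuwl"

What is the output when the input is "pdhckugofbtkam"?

Looking at the pairs, the operation is to shift every letter 1 place backward in the alphabet (wrapping around), then delete the first 2 characters.
Working it through for "pdhckugofbtkam": intermediate "ocgbjtfneasjzl", final "gbjtfneasjzl".

gbjtfneasjzl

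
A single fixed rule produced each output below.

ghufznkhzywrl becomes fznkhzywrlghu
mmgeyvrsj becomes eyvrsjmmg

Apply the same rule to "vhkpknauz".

What's happening: move the first 3 characters to the end (rotate left by 3).
Applying that to "vhkpknauz" gives "pknauzvhk".

pknauzvhk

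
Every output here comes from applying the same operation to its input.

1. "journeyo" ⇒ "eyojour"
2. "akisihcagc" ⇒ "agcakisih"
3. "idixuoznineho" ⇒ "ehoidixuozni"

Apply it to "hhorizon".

zonhhor

Looking at the pairs, the operation is to move the last 3 characters to the front (rotate right by 3), then delete the last character.
On "hhorizon": the first step gives "zonhhori", and the second then gives "zonhhor".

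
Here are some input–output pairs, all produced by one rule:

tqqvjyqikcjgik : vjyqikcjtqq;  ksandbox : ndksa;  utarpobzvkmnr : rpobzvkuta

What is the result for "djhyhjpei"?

What's happening: delete the last 3 characters, then move the first 3 characters to the end (rotate left by 3).
"djhyhjpei" → "djhyhj" → "yhjdjh".

yhjdjh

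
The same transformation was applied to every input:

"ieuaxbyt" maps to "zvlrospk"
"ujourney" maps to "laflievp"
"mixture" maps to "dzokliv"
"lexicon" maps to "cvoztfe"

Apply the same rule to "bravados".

Rule — shift every letter 9 places backward in the alphabet (wrapping around).
For "bravados" the result is "sirmrufj".

sirmrufj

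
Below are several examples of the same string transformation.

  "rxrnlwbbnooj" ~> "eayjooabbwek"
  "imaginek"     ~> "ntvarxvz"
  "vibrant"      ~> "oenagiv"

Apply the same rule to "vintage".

Each output is the input with this applied: shift every letter 13 places forward in the alphabet (wrapping around) — i.e. ROT13, then move the first 2 characters to the end (rotate left by 2).
Doing the same to "vintage": "agntriv".

agntriv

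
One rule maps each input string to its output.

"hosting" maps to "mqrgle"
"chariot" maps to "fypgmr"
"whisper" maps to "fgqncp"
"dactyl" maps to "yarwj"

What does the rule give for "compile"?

mkngjc

What's happening: shift every letter 2 places backward in the alphabet (wrapping around), then delete the first character.
On "compile": the first step gives "amkngjc", and the second then gives "mkngjc".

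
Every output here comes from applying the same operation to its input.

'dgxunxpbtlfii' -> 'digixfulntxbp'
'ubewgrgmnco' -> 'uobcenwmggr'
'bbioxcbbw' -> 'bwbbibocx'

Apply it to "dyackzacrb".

dbyraccakz

Looking at the pairs, the operation is to take characters alternately from the front and the back (1st, last, 2nd, 2nd-last, ...).
For "dyackzacrb" the result is "dbyraccakz".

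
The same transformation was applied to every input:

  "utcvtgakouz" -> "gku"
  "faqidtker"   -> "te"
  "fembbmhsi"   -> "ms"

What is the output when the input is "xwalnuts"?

In each case the input is transformed by: keep every other character starting from the second (positions 2nd, 4th, 6th, ...), then delete the first 2 characters.
Applying both steps to "xwalnuts": "wlus", then "us".

us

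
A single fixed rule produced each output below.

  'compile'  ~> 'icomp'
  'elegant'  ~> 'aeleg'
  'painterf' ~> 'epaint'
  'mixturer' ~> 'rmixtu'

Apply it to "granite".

Rule — delete the last 2 characters, then move the last character to the front.
For "granite", step one produces "grani"; step two turns that into "igran".

igran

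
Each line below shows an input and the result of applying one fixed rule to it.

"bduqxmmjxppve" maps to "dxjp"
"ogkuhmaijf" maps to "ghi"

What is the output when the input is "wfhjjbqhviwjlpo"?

The pattern: keep one character in every 3, starting at position 2 (positions 2nd, 5th, 8th, ...).
"wfhjjbqhviwjlpo" → "fjhwp".

fjhwp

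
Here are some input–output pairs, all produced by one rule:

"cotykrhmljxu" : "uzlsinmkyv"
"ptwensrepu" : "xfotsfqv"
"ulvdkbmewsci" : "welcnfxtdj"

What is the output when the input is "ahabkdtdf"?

bcleueg

In each case the input is transformed by: delete the first 2 characters, then shift every letter 1 place forward in the alphabet (wrapping around).
Working it through for "ahabkdtdf": intermediate "abkdtdf", final "bcleueg".
(Check on "ptwensrepu": → "wensrepu" → "xfotsfqv" ✓)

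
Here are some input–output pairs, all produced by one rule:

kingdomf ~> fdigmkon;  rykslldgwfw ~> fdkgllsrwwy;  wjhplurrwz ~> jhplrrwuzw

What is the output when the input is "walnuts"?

Looking at the pairs, the operation is to sort the characters into alphabetical order, then swap each adjacent pair of characters (1↔2, 3↔4, ...).
Working it through for "walnuts": intermediate "alnstuw", final "lasnutw".

lasnutw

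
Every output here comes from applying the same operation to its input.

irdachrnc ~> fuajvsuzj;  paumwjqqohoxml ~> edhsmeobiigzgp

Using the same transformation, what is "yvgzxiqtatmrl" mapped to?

jdqnyrpailsle

The rule is to shift every letter 8 places backward in the alphabet (wrapping around), then move the last 2 characters to the front (rotate right by 2).
Applying both steps to "yvgzxiqtatmrl": "qnyrpailslejd", then "jdqnyrpailsle".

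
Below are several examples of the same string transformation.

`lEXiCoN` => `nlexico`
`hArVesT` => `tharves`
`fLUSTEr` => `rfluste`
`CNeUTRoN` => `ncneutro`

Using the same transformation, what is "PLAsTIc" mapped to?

cplasti

What's happening: move the last character to the front, then convert every letter to lowercase.
For "PLAsTIc", step one produces "cPLAsTI"; step two turns that into "cplasti".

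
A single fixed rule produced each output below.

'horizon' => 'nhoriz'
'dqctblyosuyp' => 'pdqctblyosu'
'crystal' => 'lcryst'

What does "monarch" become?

hmonar

The transformation: move the last character to the front, then delete the last character.
Working it through for "monarch": intermediate "hmonarc", final "hmonar".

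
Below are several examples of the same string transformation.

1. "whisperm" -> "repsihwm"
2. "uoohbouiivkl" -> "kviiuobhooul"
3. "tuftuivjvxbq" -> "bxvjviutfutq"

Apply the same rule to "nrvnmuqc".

Rule — move the last character to the front, then reverse the string.
Applying that to "nrvnmuqc" gives "qumnvrnc".

qumnvrnc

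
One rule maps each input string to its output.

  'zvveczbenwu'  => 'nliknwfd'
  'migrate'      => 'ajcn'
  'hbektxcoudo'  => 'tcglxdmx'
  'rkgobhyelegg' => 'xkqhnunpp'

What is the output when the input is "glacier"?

lrna

Looking at the pairs, the operation is to delete the first 3 characters, then shift every letter 9 places forward in the alphabet (wrapping around).
On "glacier": the first step gives "cier", and the second then gives "lrna".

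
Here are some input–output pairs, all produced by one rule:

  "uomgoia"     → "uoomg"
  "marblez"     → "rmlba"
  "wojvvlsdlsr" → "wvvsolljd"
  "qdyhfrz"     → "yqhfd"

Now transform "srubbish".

Rule — delete the last 2 characters, then sort the characters into reverse alphabetical order.
On "srubbish": the first step gives "srubbi", and the second then gives "usribb".

usribb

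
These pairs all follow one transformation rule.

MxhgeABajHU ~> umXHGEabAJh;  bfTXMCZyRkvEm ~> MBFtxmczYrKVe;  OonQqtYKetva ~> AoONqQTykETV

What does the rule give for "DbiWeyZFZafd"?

DdBIwEYzfzAF

Looking at the pairs, the operation is to move the last character to the front, then flip the case of every letter.
On "DbiWeyZFZafd": the first step gives "dDbiWeyZFZaf", and the second then gives "DdBIwEYzfzAF".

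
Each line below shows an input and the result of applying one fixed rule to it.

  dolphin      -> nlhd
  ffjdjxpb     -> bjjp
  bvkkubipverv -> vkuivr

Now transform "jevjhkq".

Each output is the input with this applied: swap the first and last characters, then keep every other character starting from the first (positions 1st, 3rd, 5th, ...).
For "jevjhkq", step one produces "qevjhkj"; step two turns that into "qvhj".
(Check on "ffjdjxpb": → "bfjdjxpf" → "bjjp" ✓)

qvhj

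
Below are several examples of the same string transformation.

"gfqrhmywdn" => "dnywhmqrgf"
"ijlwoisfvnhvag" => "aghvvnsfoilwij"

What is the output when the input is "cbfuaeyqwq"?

The transformation: swap each adjacent pair of characters (1↔2, 3↔4, ...), then reverse the string.
Working it through for "cbfuaeyqwq": intermediate "bcufeaqyqw", final "wqyqaefucb".

wqyqaefucb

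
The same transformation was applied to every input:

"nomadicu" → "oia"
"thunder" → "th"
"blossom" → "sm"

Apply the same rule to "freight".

rg

The pattern: sort the characters into reverse alphabetical order, then keep one character in every 3, starting at position 2 (positions 2nd, 5th, 8th, ...).
Applying both steps to "freight": "trihgfe", then "rg".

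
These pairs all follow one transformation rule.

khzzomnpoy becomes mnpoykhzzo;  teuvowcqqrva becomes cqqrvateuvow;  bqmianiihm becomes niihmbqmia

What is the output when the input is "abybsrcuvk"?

rcuvkabybs

What's happening: swap the front and back halves of the string.
For "abybsrcuvk" the result is "rcuvkabybs".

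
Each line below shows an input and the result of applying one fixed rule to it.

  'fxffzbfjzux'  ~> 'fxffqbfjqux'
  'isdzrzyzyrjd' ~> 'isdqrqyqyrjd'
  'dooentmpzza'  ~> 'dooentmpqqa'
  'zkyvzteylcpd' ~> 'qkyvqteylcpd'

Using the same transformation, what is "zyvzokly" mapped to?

The transformation: replace every "z" with "q".
For "zyvzokly" the result is "qyvqokly".

qyvqokly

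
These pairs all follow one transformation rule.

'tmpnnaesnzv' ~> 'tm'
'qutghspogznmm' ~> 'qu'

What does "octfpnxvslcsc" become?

What's happening: keep only the first 2 characters.
So "octfpnxvslcsc" becomes "oc".

oc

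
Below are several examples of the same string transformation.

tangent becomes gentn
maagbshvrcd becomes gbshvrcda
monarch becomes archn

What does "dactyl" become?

Rule — delete the first 2 characters, then move the first character to the end.
Applying both steps to "dactyl": "ctyl", then "tylc".

tylc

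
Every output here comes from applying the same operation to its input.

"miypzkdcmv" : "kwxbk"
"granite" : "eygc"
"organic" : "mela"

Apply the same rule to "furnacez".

dpyc

The transformation: keep every other character starting from the first (positions 1st, 3rd, 5th, ...), then shift every letter 2 places backward in the alphabet (wrapping around).
On "furnacez" that produces "dpyc".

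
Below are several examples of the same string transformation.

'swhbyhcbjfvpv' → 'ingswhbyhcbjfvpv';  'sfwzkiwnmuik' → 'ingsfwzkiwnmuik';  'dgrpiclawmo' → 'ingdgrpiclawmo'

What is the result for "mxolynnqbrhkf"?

ingmxolynnqbrhkf

In each case the input is transformed by: prepend "ing".
"mxolynnqbrhkf" → "ingmxolynnqbrhkf".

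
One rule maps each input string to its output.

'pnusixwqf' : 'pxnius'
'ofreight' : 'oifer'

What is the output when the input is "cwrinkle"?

cnwir

The pattern: delete the last 3 characters, then take characters alternately from the front and the back (1st, last, 2nd, 2nd-last, ...).
Applying that to "cwrinkle" gives "cnwir".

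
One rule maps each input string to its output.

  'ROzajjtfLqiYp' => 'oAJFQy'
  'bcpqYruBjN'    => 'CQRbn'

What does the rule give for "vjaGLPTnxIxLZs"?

JgpNilS

Each output is the input with this applied: keep every other character starting from the second (positions 2nd, 4th, 6th, ...), then flip the case of every letter.
"vjaGLPTnxIxLZs" → "jGPnILs" → "JgpNilS".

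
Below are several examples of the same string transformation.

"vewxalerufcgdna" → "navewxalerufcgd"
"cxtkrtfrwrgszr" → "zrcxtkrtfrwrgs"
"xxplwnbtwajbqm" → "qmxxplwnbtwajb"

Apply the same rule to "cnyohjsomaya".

Rule — move the last 2 characters to the front (rotate right by 2).
Applying that to "cnyohjsomaya" gives "yacnyohjsoma".

yacnyohjsoma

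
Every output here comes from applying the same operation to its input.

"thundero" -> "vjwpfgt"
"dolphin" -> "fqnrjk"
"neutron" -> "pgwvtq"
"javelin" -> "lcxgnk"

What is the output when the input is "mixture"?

Each output is the input with this applied: delete the last character, then shift every letter 2 places forward in the alphabet (wrapping around).
Doing the same to "mixture": "okzvwt".

okzvwt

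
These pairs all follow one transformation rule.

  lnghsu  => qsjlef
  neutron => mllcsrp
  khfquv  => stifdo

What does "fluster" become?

Looking at the pairs, the operation is to shift every letter 2 places backward in the alphabet (wrapping around), then move the last 2 characters to the front (rotate right by 2).
Working it through for "fluster": intermediate "djsqrcp", final "cpdjsqr".

cpdjsqr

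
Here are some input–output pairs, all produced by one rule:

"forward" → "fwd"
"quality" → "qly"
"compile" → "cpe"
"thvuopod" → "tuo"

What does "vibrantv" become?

Rule — keep one character in every 3, starting at position 1 (positions 1st, 4th, 7th, ...).
For "vibrantv" the result is "vrt".

vrt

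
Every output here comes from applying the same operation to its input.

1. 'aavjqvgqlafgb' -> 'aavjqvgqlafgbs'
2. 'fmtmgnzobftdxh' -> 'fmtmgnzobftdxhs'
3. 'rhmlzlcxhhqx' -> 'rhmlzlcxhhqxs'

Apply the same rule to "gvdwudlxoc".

What's happening: append "s".
On "gvdwudlxoc" that produces "gvdwudlxocs".

gvdwudlxocs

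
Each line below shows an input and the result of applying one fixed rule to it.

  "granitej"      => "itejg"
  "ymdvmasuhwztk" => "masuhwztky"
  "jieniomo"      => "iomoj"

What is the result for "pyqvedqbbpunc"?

edqbbpuncp

The pattern: move the first character to the end, then delete the first 3 characters.
Starting from "pyqvedqbbpunc": after the first operation, "yqvedqbbpuncp"; after the second, "edqbbpuncp".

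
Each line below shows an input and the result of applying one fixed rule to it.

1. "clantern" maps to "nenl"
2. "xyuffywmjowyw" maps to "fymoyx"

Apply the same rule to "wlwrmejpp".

Looking at the pairs, the operation is to move the first 2 characters to the end (rotate left by 2), then keep every other character starting from the second (positions 2nd, 4th, 6th, ...).
"wlwrmejpp" → "wrmejppwl" → "repw".

repw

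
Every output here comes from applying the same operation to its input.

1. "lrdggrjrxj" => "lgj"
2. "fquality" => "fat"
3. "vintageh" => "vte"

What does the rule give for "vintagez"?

The transformation: delete the last character, then keep one character in every 3, starting at position 1 (positions 1st, 4th, 7th, ...).
On "vintagez": the first step gives "vintage", and the second then gives "vte".
(Check on "vintageh": → "vintage" → "vte" ✓)

vte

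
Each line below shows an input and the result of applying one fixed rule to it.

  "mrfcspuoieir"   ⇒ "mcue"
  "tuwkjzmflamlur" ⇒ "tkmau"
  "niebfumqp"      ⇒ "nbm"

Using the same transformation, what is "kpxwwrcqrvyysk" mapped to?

kwcvs

Each output is the input with this applied: keep one character in every 3, starting at position 1 (positions 1st, 4th, 7th, ...).
Applying that to "kpxwwrcqrvyysk" gives "kwcvs".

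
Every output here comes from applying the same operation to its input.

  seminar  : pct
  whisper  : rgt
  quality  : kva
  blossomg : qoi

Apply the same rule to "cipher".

jgt

The transformation: shift every letter 2 places forward in the alphabet (wrapping around), then keep only the last 3 characters.
Doing the same to "cipher": "jgt".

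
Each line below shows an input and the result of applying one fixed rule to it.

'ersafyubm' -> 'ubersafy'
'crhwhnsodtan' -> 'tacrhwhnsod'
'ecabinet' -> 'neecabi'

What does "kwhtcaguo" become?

The transformation: delete the last character, then move the last 2 characters to the front (rotate right by 2).
Starting from "kwhtcaguo": after the first operation, "kwhtcagu"; after the second, "gukwhtca".

gukwhtca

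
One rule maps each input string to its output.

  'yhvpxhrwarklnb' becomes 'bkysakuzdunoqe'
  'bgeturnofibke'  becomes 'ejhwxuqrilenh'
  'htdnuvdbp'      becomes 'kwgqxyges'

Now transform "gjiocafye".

jmlrfdibh

The pattern: shift every letter 3 places forward in the alphabet (wrapping around).
Applying that to "gjiocafye" gives "jmlrfdibh".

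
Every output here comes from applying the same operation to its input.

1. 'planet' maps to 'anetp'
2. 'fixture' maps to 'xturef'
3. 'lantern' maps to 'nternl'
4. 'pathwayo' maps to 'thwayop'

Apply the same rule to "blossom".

In each case the input is transformed by: move the first 2 characters to the end (rotate left by 2), then delete the last character.
"blossom" → "ossombl" → "ossomb".

ossomb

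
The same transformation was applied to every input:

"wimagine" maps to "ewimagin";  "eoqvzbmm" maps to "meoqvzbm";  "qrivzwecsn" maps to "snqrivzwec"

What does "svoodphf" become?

In each case the input is transformed by: swap the front and back halves of the string, then move the first 3 characters to the end (rotate left by 3).
Working it through for "svoodphf": intermediate "dphfsvoo", final "fsvoodph".

fsvoodph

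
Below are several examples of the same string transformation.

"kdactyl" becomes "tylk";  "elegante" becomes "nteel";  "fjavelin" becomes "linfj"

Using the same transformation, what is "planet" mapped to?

net

Looking at the pairs, the operation is to move the last 3 characters to the front (rotate right by 3), then delete the last 3 characters.
"planet" → "netpla" → "net".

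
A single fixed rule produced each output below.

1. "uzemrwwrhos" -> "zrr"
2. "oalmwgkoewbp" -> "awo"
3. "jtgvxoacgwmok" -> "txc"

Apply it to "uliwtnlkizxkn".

Looking at the pairs, the operation is to delete the last 3 characters, then keep one character in every 3, starting at position 2 (positions 2nd, 5th, 8th, ...).
Applying both steps to "uliwtnlkizxkn": "uliwtnlkiz", then "ltk".
(Check on "uzemrwwrhos": → "uzemrwwr" → "zrr" ✓)

ltk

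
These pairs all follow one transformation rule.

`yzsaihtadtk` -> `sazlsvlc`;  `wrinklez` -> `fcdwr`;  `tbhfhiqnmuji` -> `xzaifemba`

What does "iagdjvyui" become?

In each case the input is transformed by: shift every letter 8 places backward in the alphabet (wrapping around), then delete the first 3 characters.
On "iagdjvyui": the first step gives "asyvbnqma", and the second then gives "vbnqma".

vbnqma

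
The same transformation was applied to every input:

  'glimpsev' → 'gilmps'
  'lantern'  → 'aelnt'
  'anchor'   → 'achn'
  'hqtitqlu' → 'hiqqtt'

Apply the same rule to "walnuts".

Rule — delete the last 2 characters, then sort the characters into alphabetical order.
Applying both steps to "walnuts": "walnu", then "alnuw".
(Check on "hqtitqlu": → "hqtitq" → "hiqqtt" ✓)

alnuw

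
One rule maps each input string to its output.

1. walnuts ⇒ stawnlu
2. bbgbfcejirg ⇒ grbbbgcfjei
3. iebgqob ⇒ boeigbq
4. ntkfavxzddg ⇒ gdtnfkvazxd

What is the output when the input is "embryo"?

oymerb

The rule is to move the last 2 characters to the front (rotate right by 2), then swap each adjacent pair of characters (1↔2, 3↔4, ...).
On "embryo": the first step gives "yoembr", and the second then gives "oymerb".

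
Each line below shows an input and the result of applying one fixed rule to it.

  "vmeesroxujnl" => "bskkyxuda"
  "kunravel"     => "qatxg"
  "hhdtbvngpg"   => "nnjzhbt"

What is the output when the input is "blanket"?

hrgt

Looking at the pairs, the operation is to delete the last 3 characters, then shift every letter 6 places forward in the alphabet (wrapping around).
On "blanket": the first step gives "blan", and the second then gives "hrgt".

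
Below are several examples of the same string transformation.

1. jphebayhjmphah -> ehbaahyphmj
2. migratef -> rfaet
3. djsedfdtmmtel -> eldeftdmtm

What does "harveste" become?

veets

Looking at the pairs, the operation is to delete the first 3 characters, then take characters alternately from the front and the back (1st, last, 2nd, 2nd-last, ...).
For "harveste", step one produces "veste"; step two turns that into "veets".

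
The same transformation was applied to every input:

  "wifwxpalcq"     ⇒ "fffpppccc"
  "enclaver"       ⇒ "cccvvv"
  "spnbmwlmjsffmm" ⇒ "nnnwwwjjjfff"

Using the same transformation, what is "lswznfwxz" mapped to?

wwwfffzzz

The transformation: keep one character in every 3, starting at position 3 (positions 3rd, 6th, 9th, ...), then repeat every character 3 times.
Starting from "lswznfwxz": after the first operation, "wfz"; after the second, "wwwfffzzz".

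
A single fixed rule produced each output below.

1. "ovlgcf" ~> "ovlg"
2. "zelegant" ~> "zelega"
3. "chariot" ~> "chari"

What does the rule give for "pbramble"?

pbramb

The rule is to delete the last 2 characters.
Applying that to "pbramble" gives "pbramb".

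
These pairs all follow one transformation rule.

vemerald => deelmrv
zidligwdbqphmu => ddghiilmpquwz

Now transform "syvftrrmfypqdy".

ffmpqrrstvyyy

The transformation: sort the characters into alphabetical order, then delete the first character.
For "syvftrrmfypqdy", step one produces "dffmpqrrstvyyy"; step two turns that into "ffmpqrrstvyyy".
(Check on "zidligwdbqphmu": → "bddghiilmpquwz" → "ddghiilmpquwz" ✓)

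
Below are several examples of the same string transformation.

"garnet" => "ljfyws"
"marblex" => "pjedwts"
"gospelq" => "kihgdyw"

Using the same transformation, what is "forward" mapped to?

Looking at the pairs, the operation is to sort the characters into reverse alphabetical order, then shift every letter 8 places backward in the alphabet (wrapping around).
Working it through for "forward": intermediate "wrrofda", final "ojjgxvs".

ojjgxvs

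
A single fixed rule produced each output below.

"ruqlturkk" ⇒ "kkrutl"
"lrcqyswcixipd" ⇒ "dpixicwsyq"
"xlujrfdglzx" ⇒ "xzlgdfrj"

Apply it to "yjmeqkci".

The transformation: reverse the string, then delete the last 3 characters.
Doing the same to "yjmeqkci": "ickqe".

ickqe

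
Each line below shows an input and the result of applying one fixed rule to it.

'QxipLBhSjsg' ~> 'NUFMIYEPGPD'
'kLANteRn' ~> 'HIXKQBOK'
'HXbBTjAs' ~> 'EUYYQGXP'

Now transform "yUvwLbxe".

VRSTIYUB

Looking at the pairs, the operation is to shift every letter 3 places backward in the alphabet (wrapping around), then convert every letter to uppercase.
For "yUvwLbxe", step one produces "vRstIyub"; step two turns that into "VRSTIYUB".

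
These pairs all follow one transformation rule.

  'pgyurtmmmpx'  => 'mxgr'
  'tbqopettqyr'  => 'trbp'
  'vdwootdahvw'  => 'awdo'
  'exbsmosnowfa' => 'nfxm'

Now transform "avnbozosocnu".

snvo

Looking at the pairs, the operation is to keep one character in every 3, starting at position 2 (positions 2nd, 5th, 8th, ...), then move the last 2 characters to the front (rotate right by 2).
Working it through for "avnbozosocnu": intermediate "vosn", final "snvo".
(Check on "pgyurtmmmpx": → "grmx" → "mxgr" ✓)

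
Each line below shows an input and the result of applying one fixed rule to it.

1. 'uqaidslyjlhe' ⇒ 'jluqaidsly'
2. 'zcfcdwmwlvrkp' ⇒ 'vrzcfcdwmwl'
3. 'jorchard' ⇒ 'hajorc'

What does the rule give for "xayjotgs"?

otxayj

Rule — delete the last 2 characters, then move the last 2 characters to the front (rotate right by 2).
"xayjotgs" → "otxayj".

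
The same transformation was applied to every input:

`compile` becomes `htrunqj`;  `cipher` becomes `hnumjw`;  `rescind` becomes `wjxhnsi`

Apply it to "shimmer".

xmnrrjw

What's happening: shift every letter 5 places forward in the alphabet (wrapping around).
"shimmer" → "xmnrrjw".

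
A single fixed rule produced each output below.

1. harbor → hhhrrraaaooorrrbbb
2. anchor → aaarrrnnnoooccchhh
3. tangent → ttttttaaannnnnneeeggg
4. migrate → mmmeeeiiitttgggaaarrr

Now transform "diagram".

dddmmmiiiaaaaaarrrggg

Each output is the input with this applied: take characters alternately from the front and the back (1st, last, 2nd, 2nd-last, ...), then repeat every character 3 times.
For "diagram", step one produces "dmiaarg"; step two turns that into "dddmmmiiiaaaaaarrrggg".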